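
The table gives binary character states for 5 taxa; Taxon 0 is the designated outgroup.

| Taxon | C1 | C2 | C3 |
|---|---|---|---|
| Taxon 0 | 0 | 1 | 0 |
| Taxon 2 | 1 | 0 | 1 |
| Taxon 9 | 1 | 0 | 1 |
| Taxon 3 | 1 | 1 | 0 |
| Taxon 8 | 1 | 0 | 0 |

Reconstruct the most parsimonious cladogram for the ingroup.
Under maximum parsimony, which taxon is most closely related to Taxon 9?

Character polarity is set by the outgroup: the derived state is whichever differs from the outgroup's state, so for C2 the derived state is '0', and for the remaining characters it is '1'.
C1 (derived state '1') is shared by all ingroup taxa — unites the whole ingroup.
C2 (derived state '0') is shared by Taxon 2, Taxon 8, and Taxon 9 — a synapomorphy uniting that clade.
C3 (derived state '1') is shared by Taxon 2 and Taxon 9 — a synapomorphy uniting that clade.
Most parsimonious ingroup topology: (((Taxon 2,Taxon 9),Taxon 8),Taxon 3).
Taxon 9 and Taxon 2 form a cherry on this tree, so they are sister taxa.

Taxon 2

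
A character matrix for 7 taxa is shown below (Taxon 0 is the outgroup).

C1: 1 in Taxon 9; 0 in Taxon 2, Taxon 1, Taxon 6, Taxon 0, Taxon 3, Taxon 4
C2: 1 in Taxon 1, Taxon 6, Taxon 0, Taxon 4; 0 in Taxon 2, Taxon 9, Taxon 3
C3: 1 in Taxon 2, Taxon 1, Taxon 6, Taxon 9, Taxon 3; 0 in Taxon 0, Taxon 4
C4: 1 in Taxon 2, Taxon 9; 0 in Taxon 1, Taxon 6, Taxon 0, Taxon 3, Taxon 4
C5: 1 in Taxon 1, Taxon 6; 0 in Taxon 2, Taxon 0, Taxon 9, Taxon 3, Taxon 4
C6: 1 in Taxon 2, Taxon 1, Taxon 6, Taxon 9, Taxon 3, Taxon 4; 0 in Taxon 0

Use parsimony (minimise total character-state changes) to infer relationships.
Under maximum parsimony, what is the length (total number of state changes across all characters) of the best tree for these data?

Character polarity is set by the outgroup: the derived state is whichever differs from the outgroup's state, so for C2 the derived state is '0', and for the remaining characters it is '1'.
C1 (derived state '1') is unique to Taxon 9 (autapomorphy; uninformative for grouping).
Only Taxon 2, Taxon 3, and Taxon 9 show the derived state '0' for C2, supporting them as a clade.
C3: derived state '1' in Taxon 1, Taxon 2, Taxon 3, Taxon 6, and Taxon 9 only — synapomorphy for {Taxon 1, Taxon 2, Taxon 3, Taxon 6, Taxon 9}.
C4 (derived state '1') is shared by Taxon 2 and Taxon 9 — a synapomorphy uniting that clade.
C5 (derived state '1') is shared by Taxon 1 and Taxon 6 — a synapomorphy uniting that clade.
C6 (derived state '1') is shared by all ingroup taxa — unites the whole ingroup.
Most parsimonious ingroup topology: (((Taxon 6,Taxon 1),((Taxon 2,Taxon 9),Taxon 3)),Taxon 4).
Changes per character on this tree: C1: 1; C2: 1; C3: 1; C4: 1; C5: 1; C6: 1.
Total = 6.

6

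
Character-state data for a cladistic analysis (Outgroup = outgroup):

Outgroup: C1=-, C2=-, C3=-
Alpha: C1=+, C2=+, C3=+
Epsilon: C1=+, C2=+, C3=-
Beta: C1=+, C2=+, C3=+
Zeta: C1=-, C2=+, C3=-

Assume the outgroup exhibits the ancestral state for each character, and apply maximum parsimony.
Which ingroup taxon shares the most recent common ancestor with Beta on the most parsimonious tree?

Alpha

The outgroup has state '-' for every character, so '+' is the derived state throughout.
C1: derived state '+' in Alpha, Beta, and Epsilon only — synapomorphy for {Alpha, Beta, Epsilon}.
C2 (derived state '+') is shared by all ingroup taxa — unites the whole ingroup.
C3 (derived state '+') is shared by Alpha and Beta — a synapomorphy uniting that clade.
Most parsimonious ingroup topology: (((Alpha,Beta),Epsilon),Zeta).
Beta and Alpha form a cherry on this tree, so they are sister taxa.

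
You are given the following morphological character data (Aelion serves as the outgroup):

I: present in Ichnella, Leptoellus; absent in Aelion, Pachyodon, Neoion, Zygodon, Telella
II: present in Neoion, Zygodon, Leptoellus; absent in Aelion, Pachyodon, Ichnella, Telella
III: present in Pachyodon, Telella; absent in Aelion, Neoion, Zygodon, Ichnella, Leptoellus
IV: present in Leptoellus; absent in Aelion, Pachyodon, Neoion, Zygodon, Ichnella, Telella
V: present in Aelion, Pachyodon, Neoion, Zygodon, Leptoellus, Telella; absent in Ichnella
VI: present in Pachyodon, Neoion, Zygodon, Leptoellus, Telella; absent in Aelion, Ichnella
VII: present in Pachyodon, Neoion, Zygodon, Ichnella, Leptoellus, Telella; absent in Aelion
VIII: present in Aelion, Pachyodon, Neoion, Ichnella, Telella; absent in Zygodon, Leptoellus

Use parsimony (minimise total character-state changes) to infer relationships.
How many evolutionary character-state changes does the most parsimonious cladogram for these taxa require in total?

Character polarity is set by the outgroup: the derived state is whichever differs from the outgroup's state, so for V, VIII the derived state is 'absent', and for the remaining characters it is 'present'.
I (state 'present') occurs in Ichnella and Leptoellus but conflicts with the nesting implied by the other characters — most parsimoniously interpreted as homoplasy.
II: derived state 'present' in Leptoellus, Neoion, and Zygodon only — synapomorphy for {Leptoellus, Neoion, Zygodon}.
Only Pachyodon and Telella show the derived state 'present' for III, supporting them as a clade.
IV: derived state 'present' in Leptoellus only — an autapomorphy, so it tells us nothing about relationships among taxa.
V: derived state 'absent' in Ichnella only — an autapomorphy, so it tells us nothing about relationships among taxa.
VI (derived state 'present') is shared by Leptoellus, Neoion, Pachyodon, Telella, and Zygodon — a synapomorphy uniting that clade.
VII (derived state 'present') is shared by all ingroup taxa — unites the whole ingroup.
VIII (derived state 'absent') is shared by Leptoellus and Zygodon — a synapomorphy uniting that clade.
Most parsimonious ingroup topology: (((Telella,Pachyodon),((Leptoellus,Zygodon),Neoion)),Ichnella).
Changes per character on this tree: I: 2; II: 1; III: 1; IV: 1; V: 1; VI: 1; VII: 1; VIII: 1.
Total = 9.

9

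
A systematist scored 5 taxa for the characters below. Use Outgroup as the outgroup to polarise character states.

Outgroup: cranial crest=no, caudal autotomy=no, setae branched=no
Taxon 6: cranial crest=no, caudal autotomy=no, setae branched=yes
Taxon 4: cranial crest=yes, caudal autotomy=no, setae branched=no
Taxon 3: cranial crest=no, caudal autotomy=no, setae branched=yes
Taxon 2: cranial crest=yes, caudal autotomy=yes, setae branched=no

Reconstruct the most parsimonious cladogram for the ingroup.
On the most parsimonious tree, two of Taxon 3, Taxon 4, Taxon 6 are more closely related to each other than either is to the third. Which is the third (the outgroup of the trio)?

The outgroup has state 'no' for every character, so 'yes' is the derived state throughout.
cranial crest: derived state 'yes' in Taxon 2 and Taxon 4 only — synapomorphy for {Taxon 2, Taxon 4}.
caudal autotomy (derived state 'yes') is unique to Taxon 2 (autapomorphy; uninformative for grouping).
setae branched (derived state 'yes') is shared by Taxon 3 and Taxon 6 — a synapomorphy uniting that clade.
Most parsimonious ingroup topology: ((Taxon 6,Taxon 3),(Taxon 4,Taxon 2)).
Taxon 3 and Taxon 6 share a more recent common ancestor with each other than either does with Taxon 4, so Taxon 4 is the least closely related of the three.

Taxon 4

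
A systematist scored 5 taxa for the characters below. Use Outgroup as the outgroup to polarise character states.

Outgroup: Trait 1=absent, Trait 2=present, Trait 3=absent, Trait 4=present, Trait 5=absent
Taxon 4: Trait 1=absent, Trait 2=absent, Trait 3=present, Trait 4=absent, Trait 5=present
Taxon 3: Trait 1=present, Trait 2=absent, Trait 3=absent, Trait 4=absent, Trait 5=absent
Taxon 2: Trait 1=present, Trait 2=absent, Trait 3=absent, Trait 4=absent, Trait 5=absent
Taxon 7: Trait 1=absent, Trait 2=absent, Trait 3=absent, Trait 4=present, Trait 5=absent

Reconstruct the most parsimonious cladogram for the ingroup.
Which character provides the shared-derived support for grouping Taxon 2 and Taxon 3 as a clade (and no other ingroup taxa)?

Trait 1

Character polarity is set by the outgroup: the derived state is whichever differs from the outgroup's state, so for Trait 2, Trait 4 the derived state is 'absent', and for the remaining characters it is 'present'.
Trait 1: derived state 'present' in Taxon 2 and Taxon 3 only — synapomorphy for {Taxon 2, Taxon 3}.
All ingroup taxa share the derived state 'absent' for Trait 2; it defines the ingroup but does not resolve relationships within it.
Trait 3 (derived state 'present') is unique to Taxon 4 (autapomorphy; uninformative for grouping).
Trait 4 (derived state 'absent') is shared by Taxon 2, Taxon 3, and Taxon 4 — a synapomorphy uniting that clade.
Trait 5: derived state 'present' in Taxon 4 only — an autapomorphy, so it tells us nothing about relationships among taxa.
Most parsimonious ingroup topology: ((Taxon 4,(Taxon 3,Taxon 2)),Taxon 7).
The clade {Taxon 2, Taxon 3} is supported by Trait 1: its derived state 'present' occurs in exactly those taxa and in no other taxon (including the outgroup).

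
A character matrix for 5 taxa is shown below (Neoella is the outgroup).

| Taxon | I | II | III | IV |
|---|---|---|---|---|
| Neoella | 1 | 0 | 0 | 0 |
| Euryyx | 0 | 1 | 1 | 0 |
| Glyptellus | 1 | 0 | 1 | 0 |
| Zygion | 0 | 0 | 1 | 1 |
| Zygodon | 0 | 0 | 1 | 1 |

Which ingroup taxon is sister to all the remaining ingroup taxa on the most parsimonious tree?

Character polarity is set by the outgroup: the derived state is whichever differs from the outgroup's state, so for I the derived state is '0', and for the remaining characters it is '1'.
I: derived state '0' in Euryyx, Zygion, and Zygodon only — synapomorphy for {Euryyx, Zygion, Zygodon}.
II: derived state '1' in Euryyx only — an autapomorphy, so it tells us nothing about relationships among taxa.
All ingroup taxa share the derived state '1' for III; it defines the ingroup but does not resolve relationships within it.
IV: derived state '1' in Zygion and Zygodon only — synapomorphy for {Zygion, Zygodon}.
Most parsimonious ingroup topology: ((Euryyx,(Zygion,Zygodon)),Glyptellus).
Glyptellus is sister to the clade containing all other ingroup taxa, so it is the earliest-diverging (most basal) ingroup lineage.

Glyptellus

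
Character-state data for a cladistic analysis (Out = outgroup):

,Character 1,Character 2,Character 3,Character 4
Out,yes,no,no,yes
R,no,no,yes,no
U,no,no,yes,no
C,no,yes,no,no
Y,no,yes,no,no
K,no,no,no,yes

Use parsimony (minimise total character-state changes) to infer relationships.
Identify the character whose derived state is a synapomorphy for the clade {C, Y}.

Character 2

Character polarity is set by the outgroup: the derived state is whichever differs from the outgroup's state, so for Character 1, Character 4 the derived state is 'no', and for the remaining characters it is 'yes'.
Character 1 (derived state 'no') is shared by all ingroup taxa — unites the whole ingroup.
Character 2 (derived state 'yes') is shared by C and Y — a synapomorphy uniting that clade.
Character 3 (derived state 'yes') is shared by R and U — a synapomorphy uniting that clade.
Character 4: derived state 'no' in C, R, U, and Y only — synapomorphy for {C, R, U, Y}.
Most parsimonious ingroup topology: (((R,U),(C,Y)),K).
The clade {C, Y} is supported by Character 2: its derived state 'yes' occurs in exactly those taxa and in no other taxon (including the outgroup).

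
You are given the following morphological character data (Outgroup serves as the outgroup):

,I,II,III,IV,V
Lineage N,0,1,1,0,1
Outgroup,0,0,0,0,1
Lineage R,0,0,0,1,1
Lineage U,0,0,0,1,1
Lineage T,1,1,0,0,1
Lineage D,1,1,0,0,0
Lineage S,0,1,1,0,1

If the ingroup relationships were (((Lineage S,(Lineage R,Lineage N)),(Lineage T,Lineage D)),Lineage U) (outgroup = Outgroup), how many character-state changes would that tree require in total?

8

Map each character onto (((Lineage S,(Lineage R,Lineage N)),(Lineage T,Lineage D)),Lineage U) (rooted by Outgroup) and count the minimum state changes it requires (Fitch parsimony):
I: 1; II: 2; III: 2; IV: 2; V: 1.
Total tree length = 8.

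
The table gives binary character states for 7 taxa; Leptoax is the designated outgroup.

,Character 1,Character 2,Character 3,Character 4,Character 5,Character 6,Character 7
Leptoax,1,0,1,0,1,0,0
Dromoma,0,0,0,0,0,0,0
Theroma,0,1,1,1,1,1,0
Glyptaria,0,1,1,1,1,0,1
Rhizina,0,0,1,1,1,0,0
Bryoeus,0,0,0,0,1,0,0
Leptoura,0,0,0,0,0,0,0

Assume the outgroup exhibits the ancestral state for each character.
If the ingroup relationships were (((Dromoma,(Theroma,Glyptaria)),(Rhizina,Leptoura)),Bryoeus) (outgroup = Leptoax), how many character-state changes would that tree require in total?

11

Map each character onto (((Dromoma,(Theroma,Glyptaria)),(Rhizina,Leptoura)),Bryoeus) (rooted by Leptoax) and count the minimum state changes it requires (Fitch parsimony):
Character 1: 1; Character 2: 1; Character 3: 3; Character 4: 2; Character 5: 2; Character 6: 1; Character 7: 1.
Total tree length = 11.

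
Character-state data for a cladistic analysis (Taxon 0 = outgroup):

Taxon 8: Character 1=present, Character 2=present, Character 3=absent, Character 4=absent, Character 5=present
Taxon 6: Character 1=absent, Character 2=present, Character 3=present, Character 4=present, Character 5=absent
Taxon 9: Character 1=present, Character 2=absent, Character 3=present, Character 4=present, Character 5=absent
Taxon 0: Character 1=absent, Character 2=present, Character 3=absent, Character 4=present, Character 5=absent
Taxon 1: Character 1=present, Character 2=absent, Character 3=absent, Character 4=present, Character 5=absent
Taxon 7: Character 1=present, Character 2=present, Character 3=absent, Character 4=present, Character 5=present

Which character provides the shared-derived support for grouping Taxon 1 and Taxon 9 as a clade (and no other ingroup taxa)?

Character polarity is set by the outgroup: the derived state is whichever differs from the outgroup's state, so for Character 2, Character 4 the derived state is 'absent', and for the remaining characters it is 'present'.
Character 1: derived state 'present' in Taxon 1, Taxon 7, Taxon 8, and Taxon 9 only — synapomorphy for {Taxon 1, Taxon 7, Taxon 8, Taxon 9}.
Character 2: derived state 'absent' in Taxon 1 and Taxon 9 only — synapomorphy for {Taxon 1, Taxon 9}.
Character 3 (state 'present') occurs in Taxon 6 and Taxon 9 but conflicts with the nesting implied by the other characters — most parsimoniously interpreted as homoplasy.
Character 4: derived state 'absent' in Taxon 8 only — an autapomorphy, so it tells us nothing about relationships among taxa.
Only Taxon 7 and Taxon 8 show the derived state 'present' for Character 5, supporting them as a clade.
Most parsimonious ingroup topology: (Taxon 6,((Taxon 8,Taxon 7),(Taxon 9,Taxon 1))).
The clade {Taxon 1, Taxon 9} is supported by Character 2: its derived state 'absent' occurs in exactly those taxa and in no other taxon (including the outgroup).

Character 2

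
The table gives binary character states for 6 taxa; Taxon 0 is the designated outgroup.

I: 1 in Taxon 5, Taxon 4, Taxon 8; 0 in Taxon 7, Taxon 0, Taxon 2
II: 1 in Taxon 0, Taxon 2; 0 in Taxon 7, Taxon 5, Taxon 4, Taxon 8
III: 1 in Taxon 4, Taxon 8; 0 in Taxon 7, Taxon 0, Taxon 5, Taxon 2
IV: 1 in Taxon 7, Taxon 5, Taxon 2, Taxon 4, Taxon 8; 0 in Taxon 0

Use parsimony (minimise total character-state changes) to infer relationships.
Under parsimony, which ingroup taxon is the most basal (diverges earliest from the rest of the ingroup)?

Taxon 2

Character polarity is set by the outgroup: the derived state is whichever differs from the outgroup's state, so for II the derived state is '0', and for the remaining characters it is '1'.
I (derived state '1') is shared by Taxon 4, Taxon 5, and Taxon 8 — a synapomorphy uniting that clade.
II (derived state '0') is shared by Taxon 4, Taxon 5, Taxon 7, and Taxon 8 — a synapomorphy uniting that clade.
Only Taxon 4 and Taxon 8 show the derived state '1' for III, supporting them as a clade.
All ingroup taxa share the derived state '1' for IV; it defines the ingroup but does not resolve relationships within it.
Most parsimonious ingroup topology: (((Taxon 5,(Taxon 8,Taxon 4)),Taxon 7),Taxon 2).
Taxon 2 is sister to the clade containing all other ingroup taxa, so it is the earliest-diverging (most basal) ingroup lineage.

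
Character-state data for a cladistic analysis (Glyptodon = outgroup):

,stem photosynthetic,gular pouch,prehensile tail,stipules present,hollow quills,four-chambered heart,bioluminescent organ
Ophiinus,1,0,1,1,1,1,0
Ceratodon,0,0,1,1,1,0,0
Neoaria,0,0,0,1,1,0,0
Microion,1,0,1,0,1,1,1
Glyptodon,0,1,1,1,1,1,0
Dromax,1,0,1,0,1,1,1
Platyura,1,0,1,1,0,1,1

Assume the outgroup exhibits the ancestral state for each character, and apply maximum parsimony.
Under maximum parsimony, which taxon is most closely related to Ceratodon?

Character polarity is set by the outgroup: the derived state is whichever differs from the outgroup's state, so for gular pouch, prehensile tail, stipules present, hollow quills, four-chambered heart the derived state is '0', and for the remaining characters it is '1'.
stem photosynthetic: derived state '1' in Dromax, Microion, Ophiinus, and Platyura only — synapomorphy for {Dromax, Microion, Ophiinus, Platyura}.
All ingroup taxa share the derived state '0' for gular pouch; it defines the ingroup but does not resolve relationships within it.
prehensile tail (derived state '0') is unique to Neoaria (autapomorphy; uninformative for grouping).
Only Dromax and Microion show the derived state '0' for stipules present, supporting them as a clade.
hollow quills (derived state '0') is unique to Platyura (autapomorphy; uninformative for grouping).
four-chambered heart: derived state '0' in Ceratodon and Neoaria only — synapomorphy for {Ceratodon, Neoaria}.
bioluminescent organ (derived state '1') is shared by Dromax, Microion, and Platyura — a synapomorphy uniting that clade.
Most parsimonious ingroup topology: ((((Microion,Dromax),Platyura),Ophiinus),(Neoaria,Ceratodon)).
Ceratodon and Neoaria form a cherry on this tree, so they are sister taxa.

Neoaria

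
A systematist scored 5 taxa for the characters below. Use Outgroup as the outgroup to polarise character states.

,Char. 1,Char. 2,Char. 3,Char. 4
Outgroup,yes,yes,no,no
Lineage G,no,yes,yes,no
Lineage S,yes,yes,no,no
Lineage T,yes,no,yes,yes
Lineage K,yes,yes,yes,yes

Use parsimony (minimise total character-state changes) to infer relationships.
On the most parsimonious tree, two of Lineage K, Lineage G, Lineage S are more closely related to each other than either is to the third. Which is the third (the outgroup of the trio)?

Character polarity is set by the outgroup: the derived state is whichever differs from the outgroup's state, so for Char. 1, Char. 2 the derived state is 'no', and for the remaining characters it is 'yes'.
Char. 1 (derived state 'no') is unique to Lineage G (autapomorphy; uninformative for grouping).
Char. 2: derived state 'no' in Lineage T only — an autapomorphy, so it tells us nothing about relationships among taxa.
Only Lineage G, Lineage K, and Lineage T show the derived state 'yes' for Char. 3, supporting them as a clade.
Char. 4 (derived state 'yes') is shared by Lineage K and Lineage T — a synapomorphy uniting that clade.
Most parsimonious ingroup topology: ((Lineage G,(Lineage T,Lineage K)),Lineage S).
Lineage G and Lineage K share a more recent common ancestor with each other than either does with Lineage S, so Lineage S is the least closely related of the three.

Lineage S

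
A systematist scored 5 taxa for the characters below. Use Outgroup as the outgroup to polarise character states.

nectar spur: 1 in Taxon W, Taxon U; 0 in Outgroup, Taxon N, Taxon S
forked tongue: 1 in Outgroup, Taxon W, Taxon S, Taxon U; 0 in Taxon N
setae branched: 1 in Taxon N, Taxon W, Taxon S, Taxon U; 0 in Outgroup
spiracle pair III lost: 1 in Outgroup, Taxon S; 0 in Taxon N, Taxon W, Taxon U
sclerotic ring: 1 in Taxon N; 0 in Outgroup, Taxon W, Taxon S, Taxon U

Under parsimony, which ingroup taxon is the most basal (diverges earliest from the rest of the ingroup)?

Character polarity is set by the outgroup: the derived state is whichever differs from the outgroup's state, so for forked tongue, spiracle pair III lost the derived state is '0', and for the remaining characters it is '1'.
Only Taxon U and Taxon W show the derived state '1' for nectar spur, supporting them as a clade.
forked tongue (derived state '0') is unique to Taxon N (autapomorphy; uninformative for grouping).
setae branched (derived state '1') is shared by all ingroup taxa — unites the whole ingroup.
spiracle pair III lost (derived state '0') is shared by Taxon N, Taxon U, and Taxon W — a synapomorphy uniting that clade.
sclerotic ring: derived state '1' in Taxon N only — an autapomorphy, so it tells us nothing about relationships among taxa.
Most parsimonious ingroup topology: ((Taxon N,(Taxon W,Taxon U)),Taxon S).
Taxon S is sister to the clade containing all other ingroup taxa, so it is the earliest-diverging (most basal) ingroup lineage.

Taxon S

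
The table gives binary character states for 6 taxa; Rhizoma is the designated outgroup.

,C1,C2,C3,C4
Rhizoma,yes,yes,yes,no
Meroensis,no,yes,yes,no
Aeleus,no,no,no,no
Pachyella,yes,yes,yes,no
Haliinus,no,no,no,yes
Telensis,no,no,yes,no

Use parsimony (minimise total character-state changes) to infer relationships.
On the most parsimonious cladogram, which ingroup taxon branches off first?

Character polarity is set by the outgroup: the derived state is whichever differs from the outgroup's state, so for C1, C2, C3 the derived state is 'no', and for the remaining characters it is 'yes'.
C1 (derived state 'no') is shared by Aeleus, Haliinus, Meroensis, and Telensis — a synapomorphy uniting that clade.
Only Aeleus, Haliinus, and Telensis show the derived state 'no' for C2, supporting them as a clade.
C3: derived state 'no' in Aeleus and Haliinus only — synapomorphy for {Aeleus, Haliinus}.
C4 (derived state 'yes') is unique to Haliinus (autapomorphy; uninformative for grouping).
Most parsimonious ingroup topology: ((Meroensis,((Aeleus,Haliinus),Telensis)),Pachyella).
Pachyella is sister to the clade containing all other ingroup taxa, so it is the earliest-diverging (most basal) ingroup lineage.

Pachyella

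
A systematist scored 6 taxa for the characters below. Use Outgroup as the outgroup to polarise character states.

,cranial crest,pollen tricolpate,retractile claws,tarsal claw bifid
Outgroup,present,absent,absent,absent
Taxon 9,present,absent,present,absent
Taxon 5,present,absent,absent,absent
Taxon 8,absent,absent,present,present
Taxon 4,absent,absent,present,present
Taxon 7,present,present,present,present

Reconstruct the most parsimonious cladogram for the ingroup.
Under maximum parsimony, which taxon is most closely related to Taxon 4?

Character polarity is set by the outgroup: the derived state is whichever differs from the outgroup's state, so for cranial crest the derived state is 'absent', and for the remaining characters it is 'present'.
cranial crest: derived state 'absent' in Taxon 4 and Taxon 8 only — synapomorphy for {Taxon 4, Taxon 8}.
pollen tricolpate (derived state 'present') is unique to Taxon 7 (autapomorphy; uninformative for grouping).
Only Taxon 4, Taxon 7, Taxon 8, and Taxon 9 show the derived state 'present' for retractile claws, supporting them as a clade.
tarsal claw bifid: derived state 'present' in Taxon 4, Taxon 7, and Taxon 8 only — synapomorphy for {Taxon 4, Taxon 7, Taxon 8}.
Most parsimonious ingroup topology: ((Taxon 9,((Taxon 8,Taxon 4),Taxon 7)),Taxon 5).
Taxon 4 and Taxon 8 form a cherry on this tree, so they are sister taxa.

Taxon 8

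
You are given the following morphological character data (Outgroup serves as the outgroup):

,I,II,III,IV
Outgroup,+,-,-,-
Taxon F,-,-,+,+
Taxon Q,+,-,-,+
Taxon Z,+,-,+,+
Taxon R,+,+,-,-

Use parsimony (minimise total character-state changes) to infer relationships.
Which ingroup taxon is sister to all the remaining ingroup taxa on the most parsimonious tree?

Taxon R

Character polarity is set by the outgroup: the derived state is whichever differs from the outgroup's state, so for I the derived state is '-', and for the remaining characters it is '+'.
I (derived state '-') is unique to Taxon F (autapomorphy; uninformative for grouping).
II (derived state '+') is unique to Taxon R (autapomorphy; uninformative for grouping).
III: derived state '+' in Taxon F and Taxon Z only — synapomorphy for {Taxon F, Taxon Z}.
Only Taxon F, Taxon Q, and Taxon Z show the derived state '+' for IV, supporting them as a clade.
Most parsimonious ingroup topology: (((Taxon F,Taxon Z),Taxon Q),Taxon R).
Taxon R is sister to the clade containing all other ingroup taxa, so it is the earliest-diverging (most basal) ingroup lineage.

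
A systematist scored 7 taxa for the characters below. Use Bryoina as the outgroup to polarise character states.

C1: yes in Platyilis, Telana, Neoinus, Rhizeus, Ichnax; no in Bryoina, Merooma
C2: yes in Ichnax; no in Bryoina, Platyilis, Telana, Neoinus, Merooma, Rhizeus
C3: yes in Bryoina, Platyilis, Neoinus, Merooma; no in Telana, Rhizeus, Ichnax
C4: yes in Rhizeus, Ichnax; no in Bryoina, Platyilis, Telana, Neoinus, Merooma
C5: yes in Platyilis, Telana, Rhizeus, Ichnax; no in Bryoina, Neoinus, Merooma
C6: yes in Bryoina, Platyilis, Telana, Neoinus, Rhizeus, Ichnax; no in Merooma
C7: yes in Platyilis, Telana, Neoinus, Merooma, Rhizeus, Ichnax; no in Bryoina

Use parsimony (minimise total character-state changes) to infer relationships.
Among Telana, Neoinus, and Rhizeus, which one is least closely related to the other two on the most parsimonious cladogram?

Character polarity is set by the outgroup: the derived state is whichever differs from the outgroup's state, so for C3, C6 the derived state is 'no', and for the remaining characters it is 'yes'.
C1: derived state 'yes' in Ichnax, Neoinus, Platyilis, Rhizeus, and Telana only — synapomorphy for {Ichnax, Neoinus, Platyilis, Rhizeus, Telana}.
C2: derived state 'yes' in Ichnax only — an autapomorphy, so it tells us nothing about relationships among taxa.
C3 (derived state 'no') is shared by Ichnax, Rhizeus, and Telana — a synapomorphy uniting that clade.
C4: derived state 'yes' in Ichnax and Rhizeus only — synapomorphy for {Ichnax, Rhizeus}.
C5: derived state 'yes' in Ichnax, Platyilis, Rhizeus, and Telana only — synapomorphy for {Ichnax, Platyilis, Rhizeus, Telana}.
C6 (derived state 'no') is unique to Merooma (autapomorphy; uninformative for grouping).
C7 (derived state 'yes') is shared by all ingroup taxa — unites the whole ingroup.
Most parsimonious ingroup topology: (((Platyilis,(Telana,(Rhizeus,Ichnax))),Neoinus),Merooma).
Telana and Rhizeus share a more recent common ancestor with each other than either does with Neoinus, so Neoinus is the least closely related of the three.

Neoinus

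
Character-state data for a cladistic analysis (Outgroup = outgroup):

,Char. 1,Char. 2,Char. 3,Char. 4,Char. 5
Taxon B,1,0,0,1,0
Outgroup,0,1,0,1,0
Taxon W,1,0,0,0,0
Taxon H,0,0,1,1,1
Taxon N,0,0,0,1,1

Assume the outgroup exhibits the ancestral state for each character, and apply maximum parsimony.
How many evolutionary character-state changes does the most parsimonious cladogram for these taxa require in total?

5

Character polarity is set by the outgroup: the derived state is whichever differs from the outgroup's state, so for Char. 2, Char. 4 the derived state is '0', and for the remaining characters it is '1'.
Only Taxon B and Taxon W show the derived state '1' for Char. 1, supporting them as a clade.
All ingroup taxa share the derived state '0' for Char. 2; it defines the ingroup but does not resolve relationships within it.
Char. 3 (derived state '1') is unique to Taxon H (autapomorphy; uninformative for grouping).
Char. 4: derived state '0' in Taxon W only — an autapomorphy, so it tells us nothing about relationships among taxa.
Only Taxon H and Taxon N show the derived state '1' for Char. 5, supporting them as a clade.
Most parsimonious ingroup topology: ((Taxon H,Taxon N),(Taxon B,Taxon W)).
Changes per character on this tree: Char. 1: 1; Char. 2: 1; Char. 3: 1; Char. 4: 1; Char. 5: 1.
Total = 5.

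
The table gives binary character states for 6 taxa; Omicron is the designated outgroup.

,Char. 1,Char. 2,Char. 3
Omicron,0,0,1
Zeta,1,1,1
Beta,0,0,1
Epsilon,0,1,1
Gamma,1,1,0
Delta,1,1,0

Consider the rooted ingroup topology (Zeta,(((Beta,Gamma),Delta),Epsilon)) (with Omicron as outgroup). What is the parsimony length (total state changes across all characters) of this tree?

7

Map each character onto (Zeta,(((Beta,Gamma),Delta),Epsilon)) (rooted by Omicron) and count the minimum state changes it requires (Fitch parsimony):
Char. 1: 3; Char. 2: 2; Char. 3: 2.
Total tree length = 7.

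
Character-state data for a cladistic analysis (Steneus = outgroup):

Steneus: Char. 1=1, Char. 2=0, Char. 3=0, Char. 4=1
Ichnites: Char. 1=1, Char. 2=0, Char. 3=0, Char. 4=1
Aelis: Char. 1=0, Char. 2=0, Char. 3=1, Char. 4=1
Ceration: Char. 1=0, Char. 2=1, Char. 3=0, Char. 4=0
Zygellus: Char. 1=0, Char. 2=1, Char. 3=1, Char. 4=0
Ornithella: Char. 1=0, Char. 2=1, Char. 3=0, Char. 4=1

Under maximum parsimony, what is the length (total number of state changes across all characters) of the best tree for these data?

Character polarity is set by the outgroup: the derived state is whichever differs from the outgroup's state, so for Char. 1, Char. 4 the derived state is '0', and for the remaining characters it is '1'.
Only Aelis, Ceration, Ornithella, and Zygellus show the derived state '0' for Char. 1, supporting them as a clade.
Char. 2 (derived state '1') is shared by Ceration, Ornithella, and Zygellus — a synapomorphy uniting that clade.
Char. 3 groups Aelis and Zygellus, which is incompatible with the clades supported by the remaining characters; treating it as convergent (homoplasy) costs fewer steps than any alternative tree.
Only Ceration and Zygellus show the derived state '0' for Char. 4, supporting them as a clade.
Most parsimonious ingroup topology: (Ichnites,(Aelis,((Ceration,Zygellus),Ornithella))).
Changes per character on this tree: Char. 1: 1; Char. 2: 1; Char. 3: 2; Char. 4: 1.
Total = 5.

5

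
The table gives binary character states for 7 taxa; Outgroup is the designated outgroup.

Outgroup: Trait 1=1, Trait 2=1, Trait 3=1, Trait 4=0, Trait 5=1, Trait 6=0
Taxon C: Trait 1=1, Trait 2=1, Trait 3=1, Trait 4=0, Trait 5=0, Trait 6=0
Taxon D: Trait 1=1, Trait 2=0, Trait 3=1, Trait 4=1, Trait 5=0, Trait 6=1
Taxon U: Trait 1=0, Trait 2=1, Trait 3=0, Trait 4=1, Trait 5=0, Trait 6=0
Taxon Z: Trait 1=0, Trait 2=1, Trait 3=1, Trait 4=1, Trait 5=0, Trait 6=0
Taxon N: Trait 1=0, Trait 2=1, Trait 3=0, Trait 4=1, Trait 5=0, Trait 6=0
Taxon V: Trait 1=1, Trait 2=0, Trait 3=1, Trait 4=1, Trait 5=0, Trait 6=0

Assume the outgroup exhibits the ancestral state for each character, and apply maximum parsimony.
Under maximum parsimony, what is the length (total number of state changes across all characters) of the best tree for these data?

6

Character polarity is set by the outgroup: the derived state is whichever differs from the outgroup's state, so for Trait 1, Trait 2, Trait 3, Trait 5 the derived state is '0', and for the remaining characters it is '1'.
Only Taxon N, Taxon U, and Taxon Z show the derived state '0' for Trait 1, supporting them as a clade.
Only Taxon D and Taxon V show the derived state '0' for Trait 2, supporting them as a clade.
Trait 3: derived state '0' in Taxon N and Taxon U only — synapomorphy for {Taxon N, Taxon U}.
Only Taxon D, Taxon N, Taxon U, Taxon V, and Taxon Z show the derived state '1' for Trait 4, supporting them as a clade.
Trait 5 (derived state '0') is shared by all ingroup taxa — unites the whole ingroup.
Trait 6: derived state '1' in Taxon D only — an autapomorphy, so it tells us nothing about relationships among taxa.
Most parsimonious ingroup topology: (Taxon C,((Taxon D,Taxon V),((Taxon U,Taxon N),Taxon Z))).
Changes per character on this tree: Trait 1: 1; Trait 2: 1; Trait 3: 1; Trait 4: 1; Trait 5: 1; Trait 6: 1.
Total = 6.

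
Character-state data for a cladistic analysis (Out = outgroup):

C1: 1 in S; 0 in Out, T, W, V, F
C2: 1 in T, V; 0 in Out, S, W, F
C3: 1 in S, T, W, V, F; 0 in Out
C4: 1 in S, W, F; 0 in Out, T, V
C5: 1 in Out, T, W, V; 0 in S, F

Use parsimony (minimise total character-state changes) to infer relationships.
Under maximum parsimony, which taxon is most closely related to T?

Character polarity is set by the outgroup: the derived state is whichever differs from the outgroup's state, so for C5 the derived state is '0', and for the remaining characters it is '1'.
C1 (derived state '1') is unique to S (autapomorphy; uninformative for grouping).
C2 (derived state '1') is shared by T and V — a synapomorphy uniting that clade.
All ingroup taxa share the derived state '1' for C3; it defines the ingroup but does not resolve relationships within it.
C4: derived state '1' in F, S, and W only — synapomorphy for {F, S, W}.
C5: derived state '0' in F and S only — synapomorphy for {F, S}.
Most parsimonious ingroup topology: (((S,F),W),(T,V)).
T and V form a cherry on this tree, so they are sister taxa.

V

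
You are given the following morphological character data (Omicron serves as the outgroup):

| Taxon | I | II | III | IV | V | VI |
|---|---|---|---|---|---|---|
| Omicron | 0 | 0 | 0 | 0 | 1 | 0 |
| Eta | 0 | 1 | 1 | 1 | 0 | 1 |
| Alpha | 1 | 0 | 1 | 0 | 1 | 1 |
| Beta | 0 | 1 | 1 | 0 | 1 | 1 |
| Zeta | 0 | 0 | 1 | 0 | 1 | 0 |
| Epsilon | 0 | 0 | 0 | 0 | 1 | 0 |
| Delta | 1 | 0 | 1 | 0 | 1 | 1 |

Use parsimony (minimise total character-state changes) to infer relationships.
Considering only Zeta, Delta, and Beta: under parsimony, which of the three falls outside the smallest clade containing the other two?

Zeta

Character polarity is set by the outgroup: the derived state is whichever differs from the outgroup's state, so for V the derived state is '0', and for the remaining characters it is '1'.
I: derived state '1' in Alpha and Delta only — synapomorphy for {Alpha, Delta}.
II (derived state '1') is shared by Beta and Eta — a synapomorphy uniting that clade.
III: derived state '1' in Alpha, Beta, Delta, Eta, and Zeta only — synapomorphy for {Alpha, Beta, Delta, Eta, Zeta}.
IV: derived state '1' in Eta only — an autapomorphy, so it tells us nothing about relationships among taxa.
V (derived state '0') is unique to Eta (autapomorphy; uninformative for grouping).
VI (derived state '1') is shared by Alpha, Beta, Delta, and Eta — a synapomorphy uniting that clade.
Most parsimonious ingroup topology: ((((Eta,Beta),(Alpha,Delta)),Zeta),Epsilon).
Beta and Delta share a more recent common ancestor with each other than either does with Zeta, so Zeta is the least closely related of the three.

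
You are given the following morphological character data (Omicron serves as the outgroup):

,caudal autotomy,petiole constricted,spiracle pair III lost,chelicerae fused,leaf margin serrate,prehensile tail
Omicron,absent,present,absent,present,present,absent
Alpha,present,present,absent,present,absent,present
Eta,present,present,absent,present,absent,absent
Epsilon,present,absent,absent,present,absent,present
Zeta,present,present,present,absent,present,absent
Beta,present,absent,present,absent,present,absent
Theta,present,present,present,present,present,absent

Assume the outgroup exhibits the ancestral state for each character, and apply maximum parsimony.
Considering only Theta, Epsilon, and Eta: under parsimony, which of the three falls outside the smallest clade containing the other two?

Theta

Character polarity is set by the outgroup: the derived state is whichever differs from the outgroup's state, so for petiole constricted, chelicerae fused, leaf margin serrate the derived state is 'absent', and for the remaining characters it is 'present'.
All ingroup taxa share the derived state 'present' for caudal autotomy; it defines the ingroup but does not resolve relationships within it.
petiole constricted groups Beta and Epsilon, which is incompatible with the clades supported by the remaining characters; treating it as convergent (homoplasy) costs fewer steps than any alternative tree.
spiracle pair III lost (derived state 'present') is shared by Beta, Theta, and Zeta — a synapomorphy uniting that clade.
Only Beta and Zeta show the derived state 'absent' for chelicerae fused, supporting them as a clade.
leaf margin serrate (derived state 'absent') is shared by Alpha, Epsilon, and Eta — a synapomorphy uniting that clade.
prehensile tail (derived state 'present') is shared by Alpha and Epsilon — a synapomorphy uniting that clade.
Most parsimonious ingroup topology: (((Alpha,Epsilon),Eta),((Zeta,Beta),Theta)).
Epsilon and Eta share a more recent common ancestor with each other than either does with Theta, so Theta is the least closely related of the three.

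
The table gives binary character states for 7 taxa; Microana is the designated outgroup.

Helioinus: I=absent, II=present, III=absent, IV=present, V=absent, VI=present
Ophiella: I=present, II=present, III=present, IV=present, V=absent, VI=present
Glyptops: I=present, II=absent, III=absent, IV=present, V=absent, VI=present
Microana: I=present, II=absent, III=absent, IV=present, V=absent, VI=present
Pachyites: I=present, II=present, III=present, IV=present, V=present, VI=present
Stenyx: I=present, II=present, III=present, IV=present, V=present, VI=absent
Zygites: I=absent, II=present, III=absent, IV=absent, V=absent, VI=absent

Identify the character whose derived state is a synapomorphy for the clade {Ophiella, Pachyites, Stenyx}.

III

Character polarity is set by the outgroup: the derived state is whichever differs from the outgroup's state, so for I, IV, VI the derived state is 'absent', and for the remaining characters it is 'present'.
Only Helioinus and Zygites show the derived state 'absent' for I, supporting them as a clade.
II (derived state 'present') is shared by Helioinus, Ophiella, Pachyites, Stenyx, and Zygites — a synapomorphy uniting that clade.
III: derived state 'present' in Ophiella, Pachyites, and Stenyx only — synapomorphy for {Ophiella, Pachyites, Stenyx}.
IV (derived state 'absent') is unique to Zygites (autapomorphy; uninformative for grouping).
V: derived state 'present' in Pachyites and Stenyx only — synapomorphy for {Pachyites, Stenyx}.
VI (state 'absent') occurs in Stenyx and Zygites but conflicts with the nesting implied by the other characters — most parsimoniously interpreted as homoplasy.
Most parsimonious ingroup topology: (((Ophiella,(Stenyx,Pachyites)),(Helioinus,Zygites)),Glyptops).
The clade {Ophiella, Pachyites, Stenyx} is supported by III: its derived state 'present' occurs in exactly those taxa and in no other taxon (including the outgroup).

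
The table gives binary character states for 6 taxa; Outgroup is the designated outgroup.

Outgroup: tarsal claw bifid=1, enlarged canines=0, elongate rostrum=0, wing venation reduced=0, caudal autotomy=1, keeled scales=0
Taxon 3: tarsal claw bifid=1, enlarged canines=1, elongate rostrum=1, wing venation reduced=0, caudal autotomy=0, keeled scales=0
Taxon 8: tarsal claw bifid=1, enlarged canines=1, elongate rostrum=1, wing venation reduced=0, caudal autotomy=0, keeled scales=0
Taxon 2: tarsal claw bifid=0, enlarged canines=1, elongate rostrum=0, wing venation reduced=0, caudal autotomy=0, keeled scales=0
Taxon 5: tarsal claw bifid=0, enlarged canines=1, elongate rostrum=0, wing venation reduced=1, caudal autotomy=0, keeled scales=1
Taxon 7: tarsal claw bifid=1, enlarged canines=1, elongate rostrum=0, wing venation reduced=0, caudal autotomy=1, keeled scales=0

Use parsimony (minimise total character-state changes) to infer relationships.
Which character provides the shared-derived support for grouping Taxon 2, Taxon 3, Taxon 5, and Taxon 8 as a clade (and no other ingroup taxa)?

caudal autotomy

Character polarity is set by the outgroup: the derived state is whichever differs from the outgroup's state, so for tarsal claw bifid, caudal autotomy the derived state is '0', and for the remaining characters it is '1'.
tarsal claw bifid: derived state '0' in Taxon 2 and Taxon 5 only — synapomorphy for {Taxon 2, Taxon 5}.
enlarged canines (derived state '1') is shared by all ingroup taxa — unites the whole ingroup.
elongate rostrum (derived state '1') is shared by Taxon 3 and Taxon 8 — a synapomorphy uniting that clade.
wing venation reduced (derived state '1') is unique to Taxon 5 (autapomorphy; uninformative for grouping).
caudal autotomy (derived state '0') is shared by Taxon 2, Taxon 3, Taxon 5, and Taxon 8 — a synapomorphy uniting that clade.
keeled scales (derived state '1') is unique to Taxon 5 (autapomorphy; uninformative for grouping).
Most parsimonious ingroup topology: (((Taxon 3,Taxon 8),(Taxon 2,Taxon 5)),Taxon 7).
The clade {Taxon 2, Taxon 3, Taxon 5, Taxon 8} is supported by caudal autotomy: its derived state '0' occurs in exactly those taxa and in no other taxon (including the outgroup).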